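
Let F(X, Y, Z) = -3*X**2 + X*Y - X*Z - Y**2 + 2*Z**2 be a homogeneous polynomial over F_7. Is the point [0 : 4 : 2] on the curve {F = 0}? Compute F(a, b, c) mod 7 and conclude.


F(0,4,2) ≡ 6 (mod 7); P is NOT on the curve.

Evaluate F(0, 4, 2) term-by-term (mod 7).
  -3*X**2 ↦ -3·0·1·1 = 0
  X*Y ↦ 1·0·4·1 = 0
  -X*Z ↦ -1·0·1·2 = 0
  -Y**2 ↦ -1·1·16·1 = -16
  2*Z**2 ↦ 2·1·1·4 = 8
Sum: F(0, 4, 2) = (0) + (0) + (0) + (-16) + (8) = -8.
Reducing mod 7: -8 ≡ 6 (mod 7).
Since F(a, b, c) ≡ 6 ≠ 0 (mod 7), P does NOT lie on the curve.


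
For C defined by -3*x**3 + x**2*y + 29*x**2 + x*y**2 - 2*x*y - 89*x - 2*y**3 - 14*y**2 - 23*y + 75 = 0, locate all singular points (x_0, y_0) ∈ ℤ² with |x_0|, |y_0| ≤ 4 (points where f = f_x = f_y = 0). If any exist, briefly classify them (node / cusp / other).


Singular points: {(3, -2)}; classification: cusp.

Compute partial derivatives:
  f_x = -9*x**2 + 2*x*y + 58*x + y**2 - 2*y - 89.
  f_y = x**2 + 2*x*y - 2*x - 6*y**2 - 28*y - 23.
Scan x_0 ∈ {−4, ..., 4}. For each x_0, f_y(x_0, y) is a polynomial in y; find its integer roots y ∈ {−4, ..., 4}, then test f_x and f at those candidates.
  x = -4: f_y(-4, y) = -6*y**2 - 36*y + 1; no integer root y with |y| ≤ 4.
  x = -3: f_y(-3, y) = -6*y**2 - 34*y - 8; no integer root y with |y| ≤ 4.
  x = -2: f_y(-2, y) = -6*y**2 - 32*y - 15; no integer root y with |y| ≤ 4.
  x = -1: f_y(-1, y) = -6*y**2 - 30*y - 20; no integer root y with |y| ≤ 4.
  x = 0: f_y(0, y) = -6*y**2 - 28*y - 23; no integer root y with |y| ≤ 4.
  x = 1: f_y(1, y) = -6*y**2 - 26*y - 24; vanishes at y ∈ {-3}. (1, -3): f_x = -31 ≠ 0.
  x = 2: f_y(2, y) = -6*y**2 - 24*y - 23; no integer root y with |y| ≤ 4.
  x = 3: f_y(3, y) = -6*y**2 - 22*y - 20; vanishes at y ∈ {-2}. (3, -2): f_x = 0, f = 0 — SINGULAR.
  x = 4: f_y(4, y) = -6*y**2 - 20*y - 15; no integer root y with |y| ≤ 4.
Only singular point on the grid: (3, -2).
Classify: substitute x = 3 + u, y = -2 + v and expand: f = -3*u**3 + u**2*v + u*v**2 - 2*v**3 + v**2.
No constant or linear terms (consistent with a singular point). Quadratic part: v**2. Cubic part: -3*u**3 + u**2*v + u*v**2 - 2*v**3.
The quadratic part v**2 is a perfect square, so there is a single (double) tangent line v = 0, i.e. y = -2. Restricting the cubic part to that line (v = 0) leaves -3*u**3 ≠ 0, so f is not divisible by v and the branch is v² ≈ 3*u**3 to lowest order — this is a cusp.
Classification: cusp.


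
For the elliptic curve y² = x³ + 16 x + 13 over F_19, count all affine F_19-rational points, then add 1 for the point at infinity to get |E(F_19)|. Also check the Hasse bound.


Affine points = {(1, 7), (1, 12), (5, 3), (5, 16), (8, 8), (8, 11), (11, 0), (13, 9), (13, 10), (14, 6), (14, 13), (17, 7), (17, 12)}; affine count = 13; |E(F_19)| = 14.

Discriminant check: Δ ∝ 4a³ + 27b² = 4·16³ + 27·13² = 4·4096 + 27·169 ≡ 9 (mod 19). Nonzero ⇒ E is nonsingular.
For each x ∈ F_19, compute rhs = x³ + 16·x + 13 mod 19, then count y ∈ F_19 with y² ≡ rhs.
  x = 0: rhs = 13, matching y values: none (0 points).
  x = 1: rhs = 11, matching y values: 7, 12 (2 points).
  x = 2: rhs = 15, matching y values: none (0 points).
  x = 3: rhs = 12, matching y values: none (0 points).
  x = 4: rhs = 8, matching y values: none (0 points).
  x = 5: rhs = 9, matching y values: 3, 16 (2 points).
  x = 6: rhs = 2, matching y values: none (0 points).
  x = 7: rhs = 12, matching y values: none (0 points).
  x = 8: rhs = 7, matching y values: 8, 11 (2 points).
  x = 9: rhs = 12, matching y values: none (0 points).
  x = 10: rhs = 14, matching y values: none (0 points).
  x = 11: rhs = 0, matching y values: 0 (1 points).
  x = 12: rhs = 14, matching y values: none (0 points).
  x = 13: rhs = 5, matching y values: 9, 10 (2 points).
  x = 14: rhs = 17, matching y values: 6, 13 (2 points).
  x = 15: rhs = 18, matching y values: none (0 points).
  x = 16: rhs = 14, matching y values: none (0 points).
  x = 17: rhs = 11, matching y values: 7, 12 (2 points).
  x = 18: rhs = 15, matching y values: none (0 points).
Total affine count: 13.
Full point count |E(F_19)| = 13 + 1 = 14.
Hasse bound: |14 − (19+1)| = |-6| = 6 ≤ 2√19 ≈ 8.7178 ✓.


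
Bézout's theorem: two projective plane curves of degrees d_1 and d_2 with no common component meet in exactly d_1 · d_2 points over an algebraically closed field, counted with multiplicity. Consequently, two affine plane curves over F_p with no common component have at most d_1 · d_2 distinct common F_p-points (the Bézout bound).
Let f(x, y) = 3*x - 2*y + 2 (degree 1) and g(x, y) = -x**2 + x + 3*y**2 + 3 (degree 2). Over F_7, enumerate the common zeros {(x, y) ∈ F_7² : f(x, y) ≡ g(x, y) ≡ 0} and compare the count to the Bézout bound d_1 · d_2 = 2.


Common zeros: {(2, 4), (6, 3)}; count = 2; Bézout bound = 2.

deg(f) = 1, deg(g) = 2, so Bézout bound = 2.
Scan x ∈ F_7. For each x, list the y ∈ F_7 with f(x, y) ≡ 0 and those with g(x, y) ≡ 0 (mod 7); the common zeros in that column are the intersection.
  x = 0: f ≡ 0 at y ∈ {1}; g ≡ 0 at y ∈ ∅; common: ∅.
  x = 1: f ≡ 0 at y ∈ {6}; g ≡ 0 at y ∈ ∅; common: ∅.
  x = 2: f ≡ 0 at y ∈ {4}; g ≡ 0 at y ∈ {3, 4}; common: {4}.
  x = 3: f ≡ 0 at y ∈ {2}; g ≡ 0 at y ∈ {1, 6}; common: ∅.
  x = 4: f ≡ 0 at y ∈ {0}; g ≡ 0 at y ∈ ∅; common: ∅.
  x = 5: f ≡ 0 at y ∈ {5}; g ≡ 0 at y ∈ {1, 6}; common: ∅.
  x = 6: f ≡ 0 at y ∈ {3}; g ≡ 0 at y ∈ {3, 4}; common: {3}.
Collecting: common zeros = {(2, 4), (6, 3)}, so the count is 2.
Comparison with the Bézout bound: 2 ≤ 2 = deg(f)·deg(g), as expected for curves with no common component (the bound is attained).


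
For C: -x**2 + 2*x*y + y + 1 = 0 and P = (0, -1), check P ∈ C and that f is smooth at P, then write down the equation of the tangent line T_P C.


Tangent line at P: -2*x + y + 1 = 0.

Step 1: f(0, -1) = 0, so P lies on C.
Step 2: partial derivatives
  f_x(x, y) = -2*x + 2*y, f_y(x, y) = 2*x + 1.
  f_x(P) = -2, f_y(P) = 1 (gradient nonzero, so P is smooth).
Step 3: tangent line at P: -2·(x − 0) + 1·(y − -1) = 0.
Expanding: -2*x + y + 1 = 0.


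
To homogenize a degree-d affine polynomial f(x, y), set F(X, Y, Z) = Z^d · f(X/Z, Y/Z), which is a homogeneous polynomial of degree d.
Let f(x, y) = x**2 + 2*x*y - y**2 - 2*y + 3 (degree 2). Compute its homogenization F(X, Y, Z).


F(X, Y, Z) = X**2 + 2*X*Y - Y**2 - 2*Y*Z + 3*Z**2

deg(f) = 2.
Substitute x = X/Z, y = Y/Z into f, then multiply by Z^2.
  monomial 1·x^2·y^0 ↦ 1·X^2·Y^0·Z^0.
  monomial 2·x^1·y^1 ↦ 2·X^1·Y^1·Z^0.
  monomial -1·x^0·y^2 ↦ -1·X^0·Y^2·Z^0.
  monomial -2·x^0·y^1 ↦ -2·X^0·Y^1·Z^1.
  monomial 3·x^0·y^0 ↦ 3·X^0·Y^0·Z^2.
Collecting: F(X, Y, Z) = X**2 + 2*X*Y - Y**2 - 2*Y*Z + 3*Z**2.


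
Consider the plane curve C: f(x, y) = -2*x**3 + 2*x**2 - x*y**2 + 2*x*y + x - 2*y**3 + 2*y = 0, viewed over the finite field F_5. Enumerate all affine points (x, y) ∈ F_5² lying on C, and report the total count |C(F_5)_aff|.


Affine F_5-points: {(0, 0), (0, 1), (0, 4), (1, 3), (2, 3), (3, 1), (3, 2), (3, 3)}; count = 8.

For each of the 25 pairs (x, y) ∈ F_5², evaluate f(x, y) mod 5. Record the zeros.
  x = 0: [0↦0, 1↦0, 2↦3, 3↦2, 4↦0]  zeros at y ∈ {0, 1, 4}
  x = 1: [0↦1, 1↦2, 2↦4, 3↦0, 4↦3]  zeros at y ∈ {3}
  x = 2: [0↦4, 1↦1, 2↦2, 3↦0, 4↦3]  zeros at y ∈ {3}
  x = 3: [0↦2, 1↦0, 2↦0, 3↦0, 4↦3]  zeros at y ∈ {1, 2, 3}
  x = 4: [0↦3, 1↦2, 2↦1, 3↦3, 4↦1]  zeros at y ∈ ∅
Collecting zeros: affine points = {(0, 0), (0, 1), (0, 4), (1, 3), (2, 3), (3, 1), (3, 2), (3, 3)}.
Total count |C(F_5)_aff| = 8.


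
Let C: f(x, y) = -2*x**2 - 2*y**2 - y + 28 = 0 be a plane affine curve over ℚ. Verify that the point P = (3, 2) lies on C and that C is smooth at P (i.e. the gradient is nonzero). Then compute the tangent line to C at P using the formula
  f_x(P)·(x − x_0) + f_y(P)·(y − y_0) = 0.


Tangent line at P: -12*x - 9*y + 54 = 0.

Step 1: f(3, 2) = 0, so P lies on C.
Step 2: partial derivatives
  f_x(x, y) = -4*x, f_y(x, y) = -4*y - 1.
  f_x(P) = -12, f_y(P) = -9 (gradient nonzero, so P is smooth).
Step 3: tangent line at P: -12·(x − 3) + -9·(y − 2) = 0.
Expanding: -12*x - 9*y + 54 = 0.


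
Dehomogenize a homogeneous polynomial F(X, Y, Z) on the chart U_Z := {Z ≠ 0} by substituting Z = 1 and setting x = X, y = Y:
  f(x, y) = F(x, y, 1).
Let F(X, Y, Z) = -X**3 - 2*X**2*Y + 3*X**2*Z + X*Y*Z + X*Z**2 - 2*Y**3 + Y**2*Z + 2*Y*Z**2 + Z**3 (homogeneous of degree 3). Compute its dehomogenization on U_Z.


f(x, y) = -x**3 - 2*x**2*y + 3*x**2 + x*y + x - 2*y**3 + y**2 + 2*y + 1

On U_Z we set Z = 1. Each monomial c·X^i·Y^j·Z^k in F becomes c·x^i·y^j·1^k = c·x^i·y^j.
Substituting Z = 1: F(X, Y, 1) = -x**3 - 2*x**2*y + 3*x**2 + x*y + x - 2*y**3 + y**2 + 2*y + 1.
Note: deg(f) ≤ deg(F) = 3; strict inequality happens when F is divisible by Z (lost terms).


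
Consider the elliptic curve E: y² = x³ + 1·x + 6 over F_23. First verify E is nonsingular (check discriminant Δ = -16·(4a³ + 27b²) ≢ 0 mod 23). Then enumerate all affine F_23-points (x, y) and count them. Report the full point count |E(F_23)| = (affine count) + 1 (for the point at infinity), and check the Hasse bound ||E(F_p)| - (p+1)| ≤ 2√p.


Affine points = {(0, 11), (0, 12), (1, 10), (1, 13), (2, 4), (2, 19), (3, 6), (3, 17), (9, 10), (9, 13), (10, 2), (10, 21), (13, 10), (13, 13), (14, 2), (14, 21), (16, 1), (16, 22), (22, 2), (22, 21)}; affine count = 20; |E(F_23)| = 21.

Discriminant check: Δ ∝ 4a³ + 27b² = 4·1³ + 27·6² = 4·1 + 27·36 ≡ 10 (mod 23). Nonzero ⇒ E is nonsingular.
For each x ∈ F_23, compute rhs = x³ + 1·x + 6 mod 23, then count y ∈ F_23 with y² ≡ rhs.
  x = 0: rhs = 6, matching y values: 11, 12 (2 points).
  x = 1: rhs = 8, matching y values: 10, 13 (2 points).
  x = 2: rhs = 16, matching y values: 4, 19 (2 points).
  x = 3: rhs = 13, matching y values: 6, 17 (2 points).
  x = 4: rhs = 5, matching y values: none (0 points).
  x = 5: rhs = 21, matching y values: none (0 points).
  x = 6: rhs = 21, matching y values: none (0 points).
  x = 7: rhs = 11, matching y values: none (0 points).
  x = 8: rhs = 20, matching y values: none (0 points).
  x = 9: rhs = 8, matching y values: 10, 13 (2 points).
  x = 10: rhs = 4, matching y values: 2, 21 (2 points).
  x = 11: rhs = 14, matching y values: none (0 points).
  x = 12: rhs = 21, matching y values: none (0 points).
  x = 13: rhs = 8, matching y values: 10, 13 (2 points).
  x = 14: rhs = 4, matching y values: 2, 21 (2 points).
  x = 15: rhs = 15, matching y values: none (0 points).
  x = 16: rhs = 1, matching y values: 1, 22 (2 points).
  x = 17: rhs = 14, matching y values: none (0 points).
  x = 18: rhs = 14, matching y values: none (0 points).
  x = 19: rhs = 7, matching y values: none (0 points).
  x = 20: rhs = 22, matching y values: none (0 points).
  x = 21: rhs = 19, matching y values: none (0 points).
  x = 22: rhs = 4, matching y values: 2, 21 (2 points).
Total affine count: 20.
Full point count |E(F_23)| = 20 + 1 = 21.
Hasse bound: |21 − (23+1)| = |-3| = 3 ≤ 2√23 ≈ 9.5917 ✓.


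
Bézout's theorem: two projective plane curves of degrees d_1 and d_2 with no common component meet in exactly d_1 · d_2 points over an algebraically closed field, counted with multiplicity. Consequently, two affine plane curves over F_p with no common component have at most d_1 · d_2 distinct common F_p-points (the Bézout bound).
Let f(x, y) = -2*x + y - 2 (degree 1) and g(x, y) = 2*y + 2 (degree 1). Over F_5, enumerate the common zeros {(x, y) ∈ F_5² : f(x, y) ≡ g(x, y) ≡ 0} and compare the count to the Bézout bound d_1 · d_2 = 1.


Common zeros: {(1, 4)}; count = 1; Bézout bound = 1.

deg(f) = 1, deg(g) = 1, so Bézout bound = 1.
Scan x ∈ F_5. For each x, list the y ∈ F_5 with f(x, y) ≡ 0 and those with g(x, y) ≡ 0 (mod 5); the common zeros in that column are the intersection.
  x = 0: f ≡ 0 at y ∈ {2}; g ≡ 0 at y ∈ {4}; common: ∅.
  x = 1: f ≡ 0 at y ∈ {4}; g ≡ 0 at y ∈ {4}; common: {4}.
  x = 2: f ≡ 0 at y ∈ {1}; g ≡ 0 at y ∈ {4}; common: ∅.
  x = 3: f ≡ 0 at y ∈ {3}; g ≡ 0 at y ∈ {4}; common: ∅.
  x = 4: f ≡ 0 at y ∈ {0}; g ≡ 0 at y ∈ {4}; common: ∅.
Collecting: common zeros = {(1, 4)}, so the count is 1.
Comparison with the Bézout bound: 1 ≤ 1 = deg(f)·deg(g), as expected for curves with no common component (the bound is attained).


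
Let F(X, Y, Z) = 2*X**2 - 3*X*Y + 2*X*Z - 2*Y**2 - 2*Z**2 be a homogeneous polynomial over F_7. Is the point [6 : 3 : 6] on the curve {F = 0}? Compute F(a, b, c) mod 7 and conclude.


F(6,3,6) ≡ 0 (mod 7); P is on the curve.

Evaluate F(6, 3, 6) term-by-term (mod 7).
  2*X**2 ↦ 2·36·1·1 = 72
  -3*X*Y ↦ -3·6·3·1 = -54
  2*X*Z ↦ 2·6·1·6 = 72
  -2*Y**2 ↦ -2·1·9·1 = -18
  -2*Z**2 ↦ -2·1·1·36 = -72
Sum: F(6, 3, 6) = (72) + (-54) + (72) + (-18) + (-72) = 0.
Reducing mod 7: 0 ≡ 0 (mod 7).
Since F(a, b, c) ≡ 0 (mod 7), P lies on the curve.


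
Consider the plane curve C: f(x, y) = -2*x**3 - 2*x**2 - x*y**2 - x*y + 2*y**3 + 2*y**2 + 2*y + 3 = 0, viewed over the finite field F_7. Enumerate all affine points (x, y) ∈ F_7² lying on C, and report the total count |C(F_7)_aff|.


Affine F_7-points: {(1, 2), (1, 4), (2, 0), (5, 1), (6, 5)}; count = 5.

For each of the 49 pairs (x, y) ∈ F_7², evaluate f(x, y) mod 7. Record the zeros.
  x = 0: [0↦3, 1↦2, 2↦3, 3↦4, 4↦3, 5↦5, 6↦1]  zeros at y ∈ ∅
  x = 1: [0↦6, 1↦3, 2↦0, 3↦2, 4↦0, 5↦6, 6↦4]  zeros at y ∈ {2, 4}
  x = 2: [0↦0, 1↦2, 2↦2, 3↦5, 4↦2, 5↦5, 6↦5]  zeros at y ∈ {0}
  x = 3: [0↦1, 1↦1, 2↦4, 3↦1, 4↦4, 5↦4, 6↦6]  zeros at y ∈ ∅
  x = 4: [0↦4, 1↦2, 2↦1, 3↦6, 4↦1, 5↦5, 6↦2]  zeros at y ∈ ∅
  x = 5: [0↦4, 1↦0, 2↦2, 3↦1, 4↦2, 5↦3, 6↦2]  zeros at y ∈ {1}
  x = 6: [0↦3, 1↦4, 2↦2, 3↦2, 4↦2, 5↦0, 6↦1]  zeros at y ∈ {5}
Collecting zeros: affine points = {(1, 2), (1, 4), (2, 0), (5, 1), (6, 5)}.
Total count |C(F_7)_aff| = 5.


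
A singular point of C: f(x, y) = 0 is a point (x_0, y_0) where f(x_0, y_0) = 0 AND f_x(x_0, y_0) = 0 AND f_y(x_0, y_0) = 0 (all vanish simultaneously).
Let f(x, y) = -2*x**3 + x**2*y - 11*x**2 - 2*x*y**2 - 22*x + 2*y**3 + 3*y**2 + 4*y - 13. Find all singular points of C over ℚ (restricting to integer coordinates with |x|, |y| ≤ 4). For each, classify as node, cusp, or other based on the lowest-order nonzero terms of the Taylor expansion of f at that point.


Singular points: {(-2, -1)}; classification: cusp.

Compute partial derivatives:
  f_x = -6*x**2 + 2*x*y - 22*x - 2*y**2 - 22.
  f_y = x**2 - 4*x*y + 6*y**2 + 6*y + 4.
Scan x_0 ∈ {−4, ..., 4}. For each x_0, f_y(x_0, y) is a polynomial in y; find its integer roots y ∈ {−4, ..., 4}, then test f_x and f at those candidates.
  x = -4: f_y(-4, y) = 6*y**2 + 22*y + 20; vanishes at y ∈ {-2}. (-4, -2): f_x = -22 ≠ 0.
  x = -3: f_y(-3, y) = 6*y**2 + 18*y + 13; no integer root y with |y| ≤ 4.
  x = -2: f_y(-2, y) = 6*y**2 + 14*y + 8; vanishes at y ∈ {-1}. (-2, -1): f_x = 0, f = 0 — SINGULAR.
  x = -1: f_y(-1, y) = 6*y**2 + 10*y + 5; no integer root y with |y| ≤ 4.
  x = 0: f_y(0, y) = 6*y**2 + 6*y + 4; no integer root y with |y| ≤ 4.
  x = 1: f_y(1, y) = 6*y**2 + 2*y + 5; no integer root y with |y| ≤ 4.
  x = 2: f_y(2, y) = 6*y**2 - 2*y + 8; no integer root y with |y| ≤ 4.
  x = 3: f_y(3, y) = 6*y**2 - 6*y + 13; no integer root y with |y| ≤ 4.
  x = 4: f_y(4, y) = 6*y**2 - 10*y + 20; no integer root y with |y| ≤ 4.
Only singular point on the grid: (-2, -1).
Classify: substitute x = -2 + u, y = -1 + v and expand: f = -2*u**3 + u**2*v - 2*u*v**2 + 2*v**3 + v**2.
No constant or linear terms (consistent with a singular point). Quadratic part: v**2. Cubic part: -2*u**3 + u**2*v - 2*u*v**2 + 2*v**3.
The quadratic part v**2 is a perfect square, so there is a single (double) tangent line v = 0, i.e. y = -1. Restricting the cubic part to that line (v = 0) leaves -2*u**3 ≠ 0, so f is not divisible by v and the branch is v² ≈ 2*u**3 to lowest order — this is a cusp.
Classification: cusp.


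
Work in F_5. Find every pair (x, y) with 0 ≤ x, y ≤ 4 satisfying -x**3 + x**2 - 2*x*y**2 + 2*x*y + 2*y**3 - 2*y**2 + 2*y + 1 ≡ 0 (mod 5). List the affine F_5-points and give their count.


Affine F_5-points: {(0, 4), (2, 3), (3, 1), (3, 4), (4, 1)}; count = 5.

For each of the 25 pairs (x, y) ∈ F_5², evaluate f(x, y) mod 5. Record the zeros.
  x = 0: [0↦1, 1↦3, 2↦3, 3↦3, 4↦0]  zeros at y ∈ {4}
  x = 1: [0↦1, 1↦3, 2↦4, 3↦1, 4↦1]  zeros at y ∈ ∅
  x = 2: [0↦2, 1↦4, 2↦1, 3↦0, 4↦3]  zeros at y ∈ {3}
  x = 3: [0↦3, 1↦0, 2↦3, 3↦4, 4↦0]  zeros at y ∈ {1, 4}
  x = 4: [0↦3, 1↦0, 2↦4, 3↦2, 4↦1]  zeros at y ∈ {1}
Collecting zeros: affine points = {(0, 4), (2, 3), (3, 1), (3, 4), (4, 1)}.
Total count |C(F_5)_aff| = 5.


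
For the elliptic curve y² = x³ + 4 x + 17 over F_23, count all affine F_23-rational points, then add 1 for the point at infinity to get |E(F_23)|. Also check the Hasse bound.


Affine points = {(5, 1), (5, 22), (6, 2), (6, 21), (8, 3), (8, 20), (9, 0), (11, 9), (11, 14), (13, 9), (13, 14), (15, 5), (15, 18), (19, 11), (19, 12), (20, 1), (20, 22), (21, 1), (21, 22), (22, 9), (22, 14)}; affine count = 21; |E(F_23)| = 22.

Discriminant check: Δ ∝ 4a³ + 27b² = 4·4³ + 27·17² = 4·64 + 27·289 ≡ 9 (mod 23). Nonzero ⇒ E is nonsingular.
For each x ∈ F_23, compute rhs = x³ + 4·x + 17 mod 23, then count y ∈ F_23 with y² ≡ rhs.
  x = 0: rhs = 17, matching y values: none (0 points).
  x = 1: rhs = 22, matching y values: none (0 points).
  x = 2: rhs = 10, matching y values: none (0 points).
  x = 3: rhs = 10, matching y values: none (0 points).
  x = 4: rhs = 5, matching y values: none (0 points).
  x = 5: rhs = 1, matching y values: 1, 22 (2 points).
  x = 6: rhs = 4, matching y values: 2, 21 (2 points).
  x = 7: rhs = 20, matching y values: none (0 points).
  x = 8: rhs = 9, matching y values: 3, 20 (2 points).
  x = 9: rhs = 0, matching y values: 0 (1 points).
  x = 10: rhs = 22, matching y values: none (0 points).
  x = 11: rhs = 12, matching y values: 9, 14 (2 points).
  x = 12: rhs = 22, matching y values: none (0 points).
  x = 13: rhs = 12, matching y values: 9, 14 (2 points).
  x = 14: rhs = 11, matching y values: none (0 points).
  x = 15: rhs = 2, matching y values: 5, 18 (2 points).
  x = 16: rhs = 14, matching y values: none (0 points).
  x = 17: rhs = 7, matching y values: none (0 points).
  x = 18: rhs = 10, matching y values: none (0 points).
  x = 19: rhs = 6, matching y values: 11, 12 (2 points).
  x = 20: rhs = 1, matching y values: 1, 22 (2 points).
  x = 21: rhs = 1, matching y values: 1, 22 (2 points).
  x = 22: rhs = 12, matching y values: 9, 14 (2 points).
Total affine count: 21.
Full point count |E(F_23)| = 21 + 1 = 22.
Hasse bound: |22 − (23+1)| = |-2| = 2 ≤ 2√23 ≈ 9.5917 ✓.


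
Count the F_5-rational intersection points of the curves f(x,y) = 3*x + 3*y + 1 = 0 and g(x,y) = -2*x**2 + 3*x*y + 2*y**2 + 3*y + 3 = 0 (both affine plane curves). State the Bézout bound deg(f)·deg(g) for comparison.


Common zeros: {(0, 3), (3, 0)}; count = 2; Bézout bound = 2.

deg(f) = 1, deg(g) = 2, so Bézout bound = 2.
Scan x ∈ F_5. For each x, list the y ∈ F_5 with f(x, y) ≡ 0 and those with g(x, y) ≡ 0 (mod 5); the common zeros in that column are the intersection.
  x = 0: f ≡ 0 at y ∈ {3}; g ≡ 0 at y ∈ {3}; common: {3}.
  x = 1: f ≡ 0 at y ∈ {2}; g ≡ 0 at y ∈ ∅; common: ∅.
  x = 2: f ≡ 0 at y ∈ {1}; g ≡ 0 at y ∈ {0, 3}; common: ∅.
  x = 3: f ≡ 0 at y ∈ {0}; g ≡ 0 at y ∈ {0, 4}; common: {0}.
  x = 4: f ≡ 0 at y ∈ {4}; g ≡ 0 at y ∈ ∅; common: ∅.
Collecting: common zeros = {(0, 3), (3, 0)}, so the count is 2.
Comparison with the Bézout bound: 2 ≤ 2 = deg(f)·deg(g), as expected for curves with no common component (the bound is attained).


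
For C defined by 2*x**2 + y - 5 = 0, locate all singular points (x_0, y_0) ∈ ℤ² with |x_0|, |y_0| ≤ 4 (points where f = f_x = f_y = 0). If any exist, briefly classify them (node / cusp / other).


No singular points in the scanned grid; C is smooth there.

Compute partial derivatives:
  f_x = 4*x.
  f_y = 1.
f_y = 1 is a nonzero constant, so f_y never vanishes: no point (x, y) can satisfy f = f_x = f_y = 0. In particular no (x, y) ∈ {−4, ..., 4}² is singular; the curve is smooth.


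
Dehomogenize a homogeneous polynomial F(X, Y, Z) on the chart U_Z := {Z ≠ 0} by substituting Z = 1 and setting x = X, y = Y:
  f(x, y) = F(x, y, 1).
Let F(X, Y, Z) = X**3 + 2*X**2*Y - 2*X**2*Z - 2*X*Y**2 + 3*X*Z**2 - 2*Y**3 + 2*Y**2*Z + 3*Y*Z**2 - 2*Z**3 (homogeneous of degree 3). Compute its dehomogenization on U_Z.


f(x, y) = x**3 + 2*x**2*y - 2*x**2 - 2*x*y**2 + 3*x - 2*y**3 + 2*y**2 + 3*y - 2

On U_Z we set Z = 1. Each monomial c·X^i·Y^j·Z^k in F becomes c·x^i·y^j·1^k = c·x^i·y^j.
Substituting Z = 1: F(X, Y, 1) = x**3 + 2*x**2*y - 2*x**2 - 2*x*y**2 + 3*x - 2*y**3 + 2*y**2 + 3*y - 2.
Note: deg(f) ≤ deg(F) = 3; strict inequality happens when F is divisible by Z (lost terms).


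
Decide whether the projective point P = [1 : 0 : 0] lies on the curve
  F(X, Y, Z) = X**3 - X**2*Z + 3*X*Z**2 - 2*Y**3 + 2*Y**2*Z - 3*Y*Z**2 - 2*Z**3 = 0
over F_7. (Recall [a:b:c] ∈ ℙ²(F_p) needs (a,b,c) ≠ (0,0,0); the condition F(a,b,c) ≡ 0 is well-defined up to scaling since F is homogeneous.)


F(1,0,0) ≡ 1 (mod 7); P is NOT on the curve.

Evaluate F(1, 0, 0) term-by-term (mod 7).
  X**3 ↦ 1·1·1·1 = 1
  -X**2*Z ↦ -1·1·1·0 = 0
  3*X*Z**2 ↦ 3·1·1·0 = 0
  -2*Y**3 ↦ -2·1·0·1 = 0
  2*Y**2*Z ↦ 2·1·0·0 = 0
  -3*Y*Z**2 ↦ -3·1·0·0 = 0
  -2*Z**3 ↦ -2·1·1·0 = 0
Sum: F(1, 0, 0) = (1) + (0) + (0) + (0) + (0) + (0) + (0) = 1.
Reducing mod 7: 1 ≡ 1 (mod 7).
Since F(a, b, c) ≡ 1 ≠ 0 (mod 7), P does NOT lie on the curve.


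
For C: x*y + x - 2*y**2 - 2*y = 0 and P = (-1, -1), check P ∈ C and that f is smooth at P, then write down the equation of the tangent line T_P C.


Tangent line at P: y + 1 = 0.

Step 1: f(-1, -1) = 0, so P lies on C.
Step 2: partial derivatives
  f_x(x, y) = y + 1, f_y(x, y) = x - 4*y - 2.
  f_x(P) = 0, f_y(P) = 1 (gradient nonzero, so P is smooth).
Step 3: tangent line at P: 0·(x − -1) + 1·(y − -1) = 0.
Expanding: y + 1 = 0.


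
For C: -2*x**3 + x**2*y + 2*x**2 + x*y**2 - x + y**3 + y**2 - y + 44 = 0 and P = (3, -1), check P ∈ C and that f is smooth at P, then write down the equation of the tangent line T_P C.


Tangent line at P: -48*x + 3*y + 147 = 0.

Step 1: f(3, -1) = 0, so P lies on C.
Step 2: partial derivatives
  f_x(x, y) = -6*x**2 + 2*x*y + 4*x + y**2 - 1, f_y(x, y) = x**2 + 2*x*y + 3*y**2 + 2*y - 1.
  f_x(P) = -48, f_y(P) = 3 (gradient nonzero, so P is smooth).
Step 3: tangent line at P: -48·(x − 3) + 3·(y − -1) = 0.
Expanding: -48*x + 3*y + 147 = 0.


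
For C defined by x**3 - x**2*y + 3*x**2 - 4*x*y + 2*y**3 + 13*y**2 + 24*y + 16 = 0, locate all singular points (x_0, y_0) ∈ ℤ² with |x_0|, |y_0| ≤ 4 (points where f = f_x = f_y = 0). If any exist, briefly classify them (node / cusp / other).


Singular points: {(-2, -2)}; classification: node.

Compute partial derivatives:
  f_x = 3*x**2 - 2*x*y + 6*x - 4*y.
  f_y = -x**2 - 4*x + 6*y**2 + 26*y + 24.
Scan x_0 ∈ {−4, ..., 4}. For each x_0, f_y(x_0, y) is a polynomial in y; find its integer roots y ∈ {−4, ..., 4}, then test f_x and f at those candidates.
  x = -4: f_y(-4, y) = 6*y**2 + 26*y + 24; vanishes at y ∈ {-3}. (-4, -3): f_x = 12 ≠ 0.
  x = -3: f_y(-3, y) = 6*y**2 + 26*y + 27; no integer root y with |y| ≤ 4.
  x = -2: f_y(-2, y) = 6*y**2 + 26*y + 28; vanishes at y ∈ {-2}. (-2, -2): f_x = 0, f = 0 — SINGULAR.
  x = -1: f_y(-1, y) = 6*y**2 + 26*y + 27; no integer root y with |y| ≤ 4.
  x = 0: f_y(0, y) = 6*y**2 + 26*y + 24; vanishes at y ∈ {-3}. (0, -3): f_x = 12 ≠ 0.
  x = 1: f_y(1, y) = 6*y**2 + 26*y + 19; no integer root y with |y| ≤ 4.
  x = 2: f_y(2, y) = 6*y**2 + 26*y + 12; no integer root y with |y| ≤ 4.
  x = 3: f_y(3, y) = 6*y**2 + 26*y + 3; no integer root y with |y| ≤ 4.
  x = 4: f_y(4, y) = 6*y**2 + 26*y - 8; no integer root y with |y| ≤ 4.
Only singular point on the grid: (-2, -2).
Classify: substitute x = -2 + u, y = -2 + v and expand: f = u**3 - u**2*v - u**2 + 2*v**3 + v**2.
No constant or linear terms (consistent with a singular point). Quadratic part: -u**2 + v**2. Cubic part: u**3 - u**2*v + 2*v**3.
The quadratic part v**2 - u**2 = (v − u)(v + u) splits into two distinct linear factors, so there are two distinct tangent lines y − -2 = ±(x − -2) — this is a node (ordinary double point).
Classification: node.


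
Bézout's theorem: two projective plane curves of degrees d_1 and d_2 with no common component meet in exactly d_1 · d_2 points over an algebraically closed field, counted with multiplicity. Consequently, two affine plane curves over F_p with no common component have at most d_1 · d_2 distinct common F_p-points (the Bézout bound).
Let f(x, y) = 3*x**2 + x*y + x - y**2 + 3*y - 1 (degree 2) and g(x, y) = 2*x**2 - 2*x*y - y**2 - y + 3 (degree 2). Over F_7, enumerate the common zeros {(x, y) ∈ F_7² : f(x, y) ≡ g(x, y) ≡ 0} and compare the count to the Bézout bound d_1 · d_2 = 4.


Common zeros: {(5, 6), (6, 4)}; count = 2; Bézout bound = 4.

deg(f) = 2, deg(g) = 2, so Bézout bound = 4.
Scan x ∈ F_7. For each x, list the y ∈ F_7 with f(x, y) ≡ 0 and those with g(x, y) ≡ 0 (mod 7); the common zeros in that column are the intersection.
  x = 0: f ≡ 0 at y ∈ ∅; g ≡ 0 at y ∈ ∅; common: ∅.
  x = 1: f ≡ 0 at y ∈ {2}; g ≡ 0 at y ∈ {5, 6}; common: ∅.
  x = 2: f ≡ 0 at y ∈ {6}; g ≡ 0 at y ∈ ∅; common: ∅.
  x = 3: f ≡ 0 at y ∈ ∅; g ≡ 0 at y ∈ {0}; common: ∅.
  x = 4: f ≡ 0 at y ∈ {3, 4}; g ≡ 0 at y ∈ {0, 5}; common: ∅.
  x = 5: f ≡ 0 at y ∈ {2, 6}; g ≡ 0 at y ∈ {4, 6}; common: {6}.
  x = 6: f ≡ 0 at y ∈ {4, 5}; g ≡ 0 at y ∈ {4}; common: {4}.
Collecting: common zeros = {(5, 6), (6, 4)}, so the count is 2.
Comparison with the Bézout bound: 2 ≤ 4 = deg(f)·deg(g), as expected for curves with no common component (the affine F_7-count falls short of the bound because intersections may lie at infinity, over extension fields, or carry multiplicity).


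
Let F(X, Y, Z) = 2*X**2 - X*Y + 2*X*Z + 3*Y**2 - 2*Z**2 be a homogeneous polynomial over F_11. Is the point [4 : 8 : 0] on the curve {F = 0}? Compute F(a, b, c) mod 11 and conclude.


F(4,8,0) ≡ 5 (mod 11); P is NOT on the curve.

Evaluate F(4, 8, 0) term-by-term (mod 11).
  2*X**2 ↦ 2·16·1·1 = 32
  -X*Y ↦ -1·4·8·1 = -32
  2*X*Z ↦ 2·4·1·0 = 0
  3*Y**2 ↦ 3·1·64·1 = 192
  -2*Z**2 ↦ -2·1·1·0 = 0
Sum: F(4, 8, 0) = (32) + (-32) + (0) + (192) + (0) = 192.
Reducing mod 11: 192 ≡ 5 (mod 11).
Since F(a, b, c) ≡ 5 ≠ 0 (mod 11), P does NOT lie on the curve.


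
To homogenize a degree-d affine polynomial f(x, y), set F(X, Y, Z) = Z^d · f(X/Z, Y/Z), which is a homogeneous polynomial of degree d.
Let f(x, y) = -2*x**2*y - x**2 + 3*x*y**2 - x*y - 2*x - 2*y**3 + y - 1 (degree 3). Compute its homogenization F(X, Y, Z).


F(X, Y, Z) = -2*X**2*Y - X**2*Z + 3*X*Y**2 - X*Y*Z - 2*X*Z**2 - 2*Y**3 + Y*Z**2 - Z**3

deg(f) = 3.
Substitute x = X/Z, y = Y/Z into f, then multiply by Z^3.
  monomial -2·x^2·y^1 ↦ -2·X^2·Y^1·Z^0.
  monomial -1·x^2·y^0 ↦ -1·X^2·Y^0·Z^1.
  monomial 3·x^1·y^2 ↦ 3·X^1·Y^2·Z^0.
  monomial -1·x^1·y^1 ↦ -1·X^1·Y^1·Z^1.
  monomial -2·x^1·y^0 ↦ -2·X^1·Y^0·Z^2.
  monomial -2·x^0·y^3 ↦ -2·X^0·Y^3·Z^0.
  monomial 1·x^0·y^1 ↦ 1·X^0·Y^1·Z^2.
  monomial -1·x^0·y^0 ↦ -1·X^0·Y^0·Z^3.
Collecting: F(X, Y, Z) = -2*X**2*Y - X**2*Z + 3*X*Y**2 - X*Y*Z - 2*X*Z**2 - 2*Y**3 + Y*Z**2 - Z**3.


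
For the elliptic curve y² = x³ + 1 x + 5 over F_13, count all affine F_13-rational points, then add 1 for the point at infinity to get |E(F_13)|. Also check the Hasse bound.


Affine points = {(3, 3), (3, 10), (7, 2), (7, 11), (10, 1), (10, 12), (12, 4), (12, 9)}; affine count = 8; |E(F_13)| = 9.

Discriminant check: Δ ∝ 4a³ + 27b² = 4·1³ + 27·5² = 4·1 + 27·25 ≡ 3 (mod 13). Nonzero ⇒ E is nonsingular.
For each x ∈ F_13, compute rhs = x³ + 1·x + 5 mod 13, then count y ∈ F_13 with y² ≡ rhs.
  x = 0: rhs = 5, matching y values: none (0 points).
  x = 1: rhs = 7, matching y values: none (0 points).
  x = 2: rhs = 2, matching y values: none (0 points).
  x = 3: rhs = 9, matching y values: 3, 10 (2 points).
  x = 4: rhs = 8, matching y values: none (0 points).
  x = 5: rhs = 5, matching y values: none (0 points).
  x = 6: rhs = 6, matching y values: none (0 points).
  x = 7: rhs = 4, matching y values: 2, 11 (2 points).
  x = 8: rhs = 5, matching y values: none (0 points).
  x = 9: rhs = 2, matching y values: none (0 points).
  x = 10: rhs = 1, matching y values: 1, 12 (2 points).
  x = 11: rhs = 8, matching y values: none (0 points).
  x = 12: rhs = 3, matching y values: 4, 9 (2 points).
Total affine count: 8.
Full point count |E(F_13)| = 8 + 1 = 9.
Hasse bound: |9 − (13+1)| = |-5| = 5 ≤ 2√13 ≈ 7.2111 ✓.


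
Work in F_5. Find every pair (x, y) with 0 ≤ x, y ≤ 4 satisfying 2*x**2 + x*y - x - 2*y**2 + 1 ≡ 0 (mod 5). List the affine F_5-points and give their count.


Affine F_5-points: {(2, 3)}; count = 1.

For each of the 25 pairs (x, y) ∈ F_5², evaluate f(x, y) mod 5. Record the zeros.
  x = 0: [0↦1, 1↦4, 2↦3, 3↦3, 4↦4]  zeros at y ∈ ∅
  x = 1: [0↦2, 1↦1, 2↦1, 3↦2, 4↦4]  zeros at y ∈ ∅
  x = 2: [0↦2, 1↦2, 2↦3, 3↦0, 4↦3]  zeros at y ∈ {3}
  x = 3: [0↦1, 1↦2, 2↦4, 3↦2, 4↦1]  zeros at y ∈ ∅
  x = 4: [0↦4, 1↦1, 2↦4, 3↦3, 4↦3]  zeros at y ∈ ∅
Collecting zeros: affine points = {(2, 3)}.
Total count |C(F_5)_aff| = 1.


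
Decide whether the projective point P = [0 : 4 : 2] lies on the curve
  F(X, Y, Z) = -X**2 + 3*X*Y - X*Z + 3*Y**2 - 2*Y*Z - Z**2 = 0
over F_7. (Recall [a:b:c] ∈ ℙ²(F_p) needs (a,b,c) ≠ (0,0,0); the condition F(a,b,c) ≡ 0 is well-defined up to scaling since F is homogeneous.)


F(0,4,2) ≡ 0 (mod 7); P is on the curve.

Evaluate F(0, 4, 2) term-by-term (mod 7).
  -X**2 ↦ -1·0·1·1 = 0
  3*X*Y ↦ 3·0·4·1 = 0
  -X*Z ↦ -1·0·1·2 = 0
  3*Y**2 ↦ 3·1·16·1 = 48
  -2*Y*Z ↦ -2·1·4·2 = -16
  -Z**2 ↦ -1·1·1·4 = -4
Sum: F(0, 4, 2) = (0) + (0) + (0) + (48) + (-16) + (-4) = 28.
Reducing mod 7: 28 ≡ 0 (mod 7).
Since F(a, b, c) ≡ 0 (mod 7), P lies on the curve.


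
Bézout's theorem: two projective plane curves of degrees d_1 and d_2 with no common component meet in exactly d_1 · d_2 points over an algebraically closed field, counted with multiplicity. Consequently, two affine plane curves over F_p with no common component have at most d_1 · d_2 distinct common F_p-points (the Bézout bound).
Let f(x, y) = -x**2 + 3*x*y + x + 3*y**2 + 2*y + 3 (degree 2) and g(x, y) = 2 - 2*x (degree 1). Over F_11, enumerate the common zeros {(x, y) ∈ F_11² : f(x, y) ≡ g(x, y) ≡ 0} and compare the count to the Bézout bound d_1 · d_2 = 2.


Common zeros: {(1, 1)}; count = 1; Bézout bound = 2.

deg(f) = 2, deg(g) = 1, so Bézout bound = 2.
Scan x ∈ F_11. For each x, list the y ∈ F_11 with f(x, y) ≡ 0 and those with g(x, y) ≡ 0 (mod 11); the common zeros in that column are the intersection.
  x = 0: f ≡ 0 at y ∈ {5, 9}; g ≡ 0 at y ∈ ∅; common: ∅.
  x = 1: f ≡ 0 at y ∈ {1}; g ≡ 0 at y ∈ {0, 1, 2, 3, 4, 5, 6, 7, 8, 9, 10}; common: {1}.
  x = 2: f ≡ 0 at y ∈ ∅; g ≡ 0 at y ∈ ∅; common: ∅.
  x = 3: f ≡ 0 at y ∈ {1, 10}; g ≡ 0 at y ∈ ∅; common: ∅.
  x = 4: f ≡ 0 at y ∈ ∅; g ≡ 0 at y ∈ ∅; common: ∅.
  x = 5: f ≡ 0 at y ∈ {4, 5}; g ≡ 0 at y ∈ ∅; common: ∅.
  x = 6: f ≡ 0 at y ∈ {9, 10}; g ≡ 0 at y ∈ ∅; common: ∅.
  x = 7: f ≡ 0 at y ∈ ∅; g ≡ 0 at y ∈ ∅; common: ∅.
  x = 8: f ≡ 0 at y ∈ {2, 4}; g ≡ 0 at y ∈ ∅; common: ∅.
  x = 9: f ≡ 0 at y ∈ ∅; g ≡ 0 at y ∈ ∅; common: ∅.
  x = 10: f ≡ 0 at y ∈ {2}; g ≡ 0 at y ∈ ∅; common: ∅.
Collecting: common zeros = {(1, 1)}, so the count is 1.
Comparison with the Bézout bound: 1 ≤ 2 = deg(f)·deg(g), as expected for curves with no common component (the affine F_11-count falls short of the bound because intersections may lie at infinity, over extension fields, or carry multiplicity).


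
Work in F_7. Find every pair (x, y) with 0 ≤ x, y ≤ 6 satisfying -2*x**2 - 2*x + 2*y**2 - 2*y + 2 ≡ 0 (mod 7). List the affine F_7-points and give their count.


Affine F_7-points: {(0, 3), (0, 5), (2, 4), (4, 4), (6, 3), (6, 5)}; count = 6.

For each of the 49 pairs (x, y) ∈ F_7², evaluate f(x, y) mod 7. Record the zeros.
  x = 0: [0↦2, 1↦2, 2↦6, 3↦0, 4↦5, 5↦0, 6↦6]  zeros at y ∈ {3, 5}
  x = 1: [0↦5, 1↦5, 2↦2, 3↦3, 4↦1, 5↦3, 6↦2]  zeros at y ∈ ∅
  x = 2: [0↦4, 1↦4, 2↦1, 3↦2, 4↦0, 5↦2, 6↦1]  zeros at y ∈ {4}
  x = 3: [0↦6, 1↦6, 2↦3, 3↦4, 4↦2, 5↦4, 6↦3]  zeros at y ∈ ∅
  x = 4: [0↦4, 1↦4, 2↦1, 3↦2, 4↦0, 5↦2, 6↦1]  zeros at y ∈ {4}
  x = 5: [0↦5, 1↦5, 2↦2, 3↦3, 4↦1, 5↦3, 6↦2]  zeros at y ∈ ∅
  x = 6: [0↦2, 1↦2, 2↦6, 3↦0, 4↦5, 5↦0, 6↦6]  zeros at y ∈ {3, 5}
Collecting zeros: affine points = {(0, 3), (0, 5), (2, 4), (4, 4), (6, 3), (6, 5)}.
Total count |C(F_7)_aff| = 6.


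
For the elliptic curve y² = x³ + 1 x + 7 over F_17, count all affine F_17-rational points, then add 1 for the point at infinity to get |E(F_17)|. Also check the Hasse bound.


Affine points = {(1, 3), (1, 14), (2, 0), (5, 1), (5, 16), (6, 5), (6, 12), (7, 0), (8, 0), (12, 8), (12, 9)}; affine count = 11; |E(F_17)| = 12.

Discriminant check: Δ ∝ 4a³ + 27b² = 4·1³ + 27·7² = 4·1 + 27·49 ≡ 1 (mod 17). Nonzero ⇒ E is nonsingular.
For each x ∈ F_17, compute rhs = x³ + 1·x + 7 mod 17, then count y ∈ F_17 with y² ≡ rhs.
  x = 0: rhs = 7, matching y values: none (0 points).
  x = 1: rhs = 9, matching y values: 3, 14 (2 points).
  x = 2: rhs = 0, matching y values: 0 (1 points).
  x = 3: rhs = 3, matching y values: none (0 points).
  x = 4: rhs = 7, matching y values: none (0 points).
  x = 5: rhs = 1, matching y values: 1, 16 (2 points).
  x = 6: rhs = 8, matching y values: 5, 12 (2 points).
  x = 7: rhs = 0, matching y values: 0 (1 points).
  x = 8: rhs = 0, matching y values: 0 (1 points).
  x = 9: rhs = 14, matching y values: none (0 points).
  x = 10: rhs = 14, matching y values: none (0 points).
  x = 11: rhs = 6, matching y values: none (0 points).
  x = 12: rhs = 13, matching y values: 8, 9 (2 points).
  x = 13: rhs = 7, matching y values: none (0 points).
  x = 14: rhs = 11, matching y values: none (0 points).
  x = 15: rhs = 14, matching y values: none (0 points).
  x = 16: rhs = 5, matching y values: none (0 points).
Total affine count: 11.
Full point count |E(F_17)| = 11 + 1 = 12.
Hasse bound: |12 − (17+1)| = |-6| = 6 ≤ 2√17 ≈ 8.2462 ✓.


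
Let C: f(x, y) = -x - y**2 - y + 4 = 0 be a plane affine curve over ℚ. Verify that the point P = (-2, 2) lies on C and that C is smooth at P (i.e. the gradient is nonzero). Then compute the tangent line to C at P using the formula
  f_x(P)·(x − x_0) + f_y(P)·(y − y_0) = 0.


Tangent line at P: -x - 5*y + 8 = 0.

Step 1: f(-2, 2) = 0, so P lies on C.
Step 2: partial derivatives
  f_x(x, y) = -1, f_y(x, y) = -2*y - 1.
  f_x(P) = -1, f_y(P) = -5 (gradient nonzero, so P is smooth).
Step 3: tangent line at P: -1·(x − -2) + -5·(y − 2) = 0.
Expanding: -x - 5*y + 8 = 0.


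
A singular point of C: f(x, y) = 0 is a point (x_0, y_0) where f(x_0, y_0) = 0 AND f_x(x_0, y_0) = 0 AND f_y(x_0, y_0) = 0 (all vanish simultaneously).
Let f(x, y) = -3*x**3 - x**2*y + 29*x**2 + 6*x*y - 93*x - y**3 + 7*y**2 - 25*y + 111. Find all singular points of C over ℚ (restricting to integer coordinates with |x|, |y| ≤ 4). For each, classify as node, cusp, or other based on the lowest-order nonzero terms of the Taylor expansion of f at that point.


Singular points: {(3, 2)}; classification: cusp.

Compute partial derivatives:
  f_x = -9*x**2 - 2*x*y + 58*x + 6*y - 93.
  f_y = -x**2 + 6*x - 3*y**2 + 14*y - 25.
Scan x_0 ∈ {−4, ..., 4}. For each x_0, f_y(x_0, y) is a polynomial in y; find its integer roots y ∈ {−4, ..., 4}, then test f_x and f at those candidates.
  x = -4: f_y(-4, y) = -3*y**2 + 14*y - 65; no integer root y with |y| ≤ 4.
  x = -3: f_y(-3, y) = -3*y**2 + 14*y - 52; no integer root y with |y| ≤ 4.
  x = -2: f_y(-2, y) = -3*y**2 + 14*y - 41; no integer root y with |y| ≤ 4.
  x = -1: f_y(-1, y) = -3*y**2 + 14*y - 32; no integer root y with |y| ≤ 4.
  x = 0: f_y(0, y) = -3*y**2 + 14*y - 25; no integer root y with |y| ≤ 4.
  x = 1: f_y(1, y) = -3*y**2 + 14*y - 20; no integer root y with |y| ≤ 4.
  x = 2: f_y(2, y) = -3*y**2 + 14*y - 17; no integer root y with |y| ≤ 4.
  x = 3: f_y(3, y) = -3*y**2 + 14*y - 16; vanishes at y ∈ {2}. (3, 2): f_x = 0, f = 0 — SINGULAR.
  x = 4: f_y(4, y) = -3*y**2 + 14*y - 17; no integer root y with |y| ≤ 4.
Only singular point on the grid: (3, 2).
Classify: substitute x = 3 + u, y = 2 + v and expand: f = -3*u**3 - u**2*v - v**3 + v**2.
No constant or linear terms (consistent with a singular point). Quadratic part: v**2. Cubic part: -3*u**3 - u**2*v - v**3.
The quadratic part v**2 is a perfect square, so there is a single (double) tangent line v = 0, i.e. y = 2. Restricting the cubic part to that line (v = 0) leaves -3*u**3 ≠ 0, so f is not divisible by v and the branch is v² ≈ 3*u**3 to lowest order — this is a cusp.
Classification: cusp.


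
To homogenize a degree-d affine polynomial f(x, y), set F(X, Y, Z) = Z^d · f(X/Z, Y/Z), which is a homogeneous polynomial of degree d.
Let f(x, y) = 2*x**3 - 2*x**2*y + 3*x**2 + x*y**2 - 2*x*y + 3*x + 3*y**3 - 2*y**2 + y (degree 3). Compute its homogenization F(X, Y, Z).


F(X, Y, Z) = 2*X**3 - 2*X**2*Y + 3*X**2*Z + X*Y**2 - 2*X*Y*Z + 3*X*Z**2 + 3*Y**3 - 2*Y**2*Z + Y*Z**2

deg(f) = 3.
Substitute x = X/Z, y = Y/Z into f, then multiply by Z^3.
  monomial 2·x^3·y^0 ↦ 2·X^3·Y^0·Z^0.
  monomial -2·x^2·y^1 ↦ -2·X^2·Y^1·Z^0.
  monomial 3·x^2·y^0 ↦ 3·X^2·Y^0·Z^1.
  monomial 1·x^1·y^2 ↦ 1·X^1·Y^2·Z^0.
  monomial -2·x^1·y^1 ↦ -2·X^1·Y^1·Z^1.
  monomial 3·x^1·y^0 ↦ 3·X^1·Y^0·Z^2.
  monomial 3·x^0·y^3 ↦ 3·X^0·Y^3·Z^0.
  monomial -2·x^0·y^2 ↦ -2·X^0·Y^2·Z^1.
  monomial 1·x^0·y^1 ↦ 1·X^0·Y^1·Z^2.
Collecting: F(X, Y, Z) = 2*X**3 - 2*X**2*Y + 3*X**2*Z + X*Y**2 - 2*X*Y*Z + 3*X*Z**2 + 3*Y**3 - 2*Y**2*Z + Y*Z**2.


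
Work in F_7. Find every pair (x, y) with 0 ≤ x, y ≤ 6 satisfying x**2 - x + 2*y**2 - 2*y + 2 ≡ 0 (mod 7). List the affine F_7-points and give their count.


Affine F_7-points: {(0, 3), (0, 5), (1, 3), (1, 5), (2, 4), (4, 0), (4, 1), (6, 4)}; count = 8.

For each of the 49 pairs (x, y) ∈ F_7², evaluate f(x, y) mod 7. Record the zeros.
  x = 0: [0↦2, 1↦2, 2↦6, 3↦0, 4↦5, 5↦0, 6↦6]  zeros at y ∈ {3, 5}
  x = 1: [0↦2, 1↦2, 2↦6, 3↦0, 4↦5, 5↦0, 6↦6]  zeros at y ∈ {3, 5}
  x = 2: [0↦4, 1↦4, 2↦1, 3↦2, 4↦0, 5↦2, 6↦1]  zeros at y ∈ {4}
  x = 3: [0↦1, 1↦1, 2↦5, 3↦6, 4↦4, 5↦6, 6↦5]  zeros at y ∈ ∅
  x = 4: [0↦0, 1↦0, 2↦4, 3↦5, 4↦3, 5↦5, 6↦4]  zeros at y ∈ {0, 1}
  x = 5: [0↦1, 1↦1, 2↦5, 3↦6, 4↦4, 5↦6, 6↦5]  zeros at y ∈ ∅
  x = 6: [0↦4, 1↦4, 2↦1, 3↦2, 4↦0, 5↦2, 6↦1]  zeros at y ∈ {4}
Collecting zeros: affine points = {(0, 3), (0, 5), (1, 3), (1, 5), (2, 4), (4, 0), (4, 1), (6, 4)}.
Total count |C(F_7)_aff| = 8.


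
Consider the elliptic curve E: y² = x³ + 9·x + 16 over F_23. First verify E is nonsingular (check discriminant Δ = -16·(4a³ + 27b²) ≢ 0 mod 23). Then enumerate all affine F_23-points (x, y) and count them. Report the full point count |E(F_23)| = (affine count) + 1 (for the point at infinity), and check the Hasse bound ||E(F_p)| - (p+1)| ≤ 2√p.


Affine points = {(0, 4), (0, 19), (1, 7), (1, 16), (3, 1), (3, 22), (4, 1), (4, 22), (5, 5), (5, 18), (7, 10), (7, 13), (8, 5), (8, 18), (10, 5), (10, 18), (12, 9), (12, 14), (16, 1), (16, 22), (19, 10), (19, 13), (20, 10), (20, 13), (21, 6), (21, 17), (22, 11), (22, 12)}; affine count = 28; |E(F_23)| = 29.

Discriminant check: Δ ∝ 4a³ + 27b² = 4·9³ + 27·16² = 4·729 + 27·256 ≡ 7 (mod 23). Nonzero ⇒ E is nonsingular.
For each x ∈ F_23, compute rhs = x³ + 9·x + 16 mod 23, then count y ∈ F_23 with y² ≡ rhs.
  x = 0: rhs = 16, matching y values: 4, 19 (2 points).
  x = 1: rhs = 3, matching y values: 7, 16 (2 points).
  x = 2: rhs = 19, matching y values: none (0 points).
  x = 3: rhs = 1, matching y values: 1, 22 (2 points).
  x = 4: rhs = 1, matching y values: 1, 22 (2 points).
  x = 5: rhs = 2, matching y values: 5, 18 (2 points).
  x = 6: rhs = 10, matching y values: none (0 points).
  x = 7: rhs = 8, matching y values: 10, 13 (2 points).
  x = 8: rhs = 2, matching y values: 5, 18 (2 points).
  x = 9: rhs = 21, matching y values: none (0 points).
  x = 10: rhs = 2, matching y values: 5, 18 (2 points).
  x = 11: rhs = 20, matching y values: none (0 points).
  x = 12: rhs = 12, matching y values: 9, 14 (2 points).
  x = 13: rhs = 7, matching y values: none (0 points).
  x = 14: rhs = 11, matching y values: none (0 points).
  x = 15: rhs = 7, matching y values: none (0 points).
  x = 16: rhs = 1, matching y values: 1, 22 (2 points).
  x = 17: rhs = 22, matching y values: none (0 points).
  x = 18: rhs = 7, matching y values: none (0 points).
  x = 19: rhs = 8, matching y values: 10, 13 (2 points).
  x = 20: rhs = 8, matching y values: 10, 13 (2 points).
  x = 21: rhs = 13, matching y values: 6, 17 (2 points).
  x = 22: rhs = 6, matching y values: 11, 12 (2 points).
Total affine count: 28.
Full point count |E(F_23)| = 28 + 1 = 29.
Hasse bound: |29 − (23+1)| = |5| = 5 ≤ 2√23 ≈ 9.5917 ✓.
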